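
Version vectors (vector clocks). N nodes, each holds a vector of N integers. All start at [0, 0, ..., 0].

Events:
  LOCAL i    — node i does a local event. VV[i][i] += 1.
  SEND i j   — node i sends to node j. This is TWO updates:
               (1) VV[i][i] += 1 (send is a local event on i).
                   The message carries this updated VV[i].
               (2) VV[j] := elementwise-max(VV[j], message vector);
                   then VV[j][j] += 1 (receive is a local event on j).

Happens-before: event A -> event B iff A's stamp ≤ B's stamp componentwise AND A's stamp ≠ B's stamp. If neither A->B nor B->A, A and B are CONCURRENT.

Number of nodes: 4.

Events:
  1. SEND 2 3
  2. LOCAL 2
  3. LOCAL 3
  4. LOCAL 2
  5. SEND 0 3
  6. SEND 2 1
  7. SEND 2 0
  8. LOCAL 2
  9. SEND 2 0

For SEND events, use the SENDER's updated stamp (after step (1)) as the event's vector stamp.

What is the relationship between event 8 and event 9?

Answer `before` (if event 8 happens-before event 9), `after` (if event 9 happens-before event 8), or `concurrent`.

Answer: before

Derivation:
Initial: VV[0]=[0, 0, 0, 0]
Initial: VV[1]=[0, 0, 0, 0]
Initial: VV[2]=[0, 0, 0, 0]
Initial: VV[3]=[0, 0, 0, 0]
Event 1: SEND 2->3: VV[2][2]++ -> VV[2]=[0, 0, 1, 0], msg_vec=[0, 0, 1, 0]; VV[3]=max(VV[3],msg_vec) then VV[3][3]++ -> VV[3]=[0, 0, 1, 1]
Event 2: LOCAL 2: VV[2][2]++ -> VV[2]=[0, 0, 2, 0]
Event 3: LOCAL 3: VV[3][3]++ -> VV[3]=[0, 0, 1, 2]
Event 4: LOCAL 2: VV[2][2]++ -> VV[2]=[0, 0, 3, 0]
Event 5: SEND 0->3: VV[0][0]++ -> VV[0]=[1, 0, 0, 0], msg_vec=[1, 0, 0, 0]; VV[3]=max(VV[3],msg_vec) then VV[3][3]++ -> VV[3]=[1, 0, 1, 3]
Event 6: SEND 2->1: VV[2][2]++ -> VV[2]=[0, 0, 4, 0], msg_vec=[0, 0, 4, 0]; VV[1]=max(VV[1],msg_vec) then VV[1][1]++ -> VV[1]=[0, 1, 4, 0]
Event 7: SEND 2->0: VV[2][2]++ -> VV[2]=[0, 0, 5, 0], msg_vec=[0, 0, 5, 0]; VV[0]=max(VV[0],msg_vec) then VV[0][0]++ -> VV[0]=[2, 0, 5, 0]
Event 8: LOCAL 2: VV[2][2]++ -> VV[2]=[0, 0, 6, 0]
Event 9: SEND 2->0: VV[2][2]++ -> VV[2]=[0, 0, 7, 0], msg_vec=[0, 0, 7, 0]; VV[0]=max(VV[0],msg_vec) then VV[0][0]++ -> VV[0]=[3, 0, 7, 0]
Event 8 stamp: [0, 0, 6, 0]
Event 9 stamp: [0, 0, 7, 0]
[0, 0, 6, 0] <= [0, 0, 7, 0]? True
[0, 0, 7, 0] <= [0, 0, 6, 0]? False
Relation: before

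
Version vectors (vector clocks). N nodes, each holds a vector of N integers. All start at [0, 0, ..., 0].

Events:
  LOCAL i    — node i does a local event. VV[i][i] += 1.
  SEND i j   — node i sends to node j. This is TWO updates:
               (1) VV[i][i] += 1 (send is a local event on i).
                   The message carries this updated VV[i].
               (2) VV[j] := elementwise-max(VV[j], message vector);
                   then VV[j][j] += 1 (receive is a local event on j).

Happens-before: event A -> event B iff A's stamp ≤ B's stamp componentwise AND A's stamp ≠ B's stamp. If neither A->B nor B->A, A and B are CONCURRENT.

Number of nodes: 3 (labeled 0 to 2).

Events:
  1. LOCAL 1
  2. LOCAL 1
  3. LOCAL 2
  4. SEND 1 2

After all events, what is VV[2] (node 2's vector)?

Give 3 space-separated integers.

Answer: 0 3 2

Derivation:
Initial: VV[0]=[0, 0, 0]
Initial: VV[1]=[0, 0, 0]
Initial: VV[2]=[0, 0, 0]
Event 1: LOCAL 1: VV[1][1]++ -> VV[1]=[0, 1, 0]
Event 2: LOCAL 1: VV[1][1]++ -> VV[1]=[0, 2, 0]
Event 3: LOCAL 2: VV[2][2]++ -> VV[2]=[0, 0, 1]
Event 4: SEND 1->2: VV[1][1]++ -> VV[1]=[0, 3, 0], msg_vec=[0, 3, 0]; VV[2]=max(VV[2],msg_vec) then VV[2][2]++ -> VV[2]=[0, 3, 2]
Final vectors: VV[0]=[0, 0, 0]; VV[1]=[0, 3, 0]; VV[2]=[0, 3, 2]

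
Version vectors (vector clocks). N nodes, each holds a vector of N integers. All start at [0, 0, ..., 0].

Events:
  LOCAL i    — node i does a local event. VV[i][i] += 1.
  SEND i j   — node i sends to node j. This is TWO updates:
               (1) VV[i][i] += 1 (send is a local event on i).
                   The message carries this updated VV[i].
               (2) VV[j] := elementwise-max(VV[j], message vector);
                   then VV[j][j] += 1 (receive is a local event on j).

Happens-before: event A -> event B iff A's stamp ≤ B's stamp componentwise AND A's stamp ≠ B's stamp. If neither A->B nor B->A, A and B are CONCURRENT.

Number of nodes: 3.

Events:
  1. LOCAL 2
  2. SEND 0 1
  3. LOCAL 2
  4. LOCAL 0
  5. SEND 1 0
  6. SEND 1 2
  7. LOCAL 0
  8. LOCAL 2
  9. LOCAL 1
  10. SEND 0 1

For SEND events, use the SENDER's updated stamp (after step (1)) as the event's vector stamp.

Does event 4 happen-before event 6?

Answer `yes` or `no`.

Answer: no

Derivation:
Initial: VV[0]=[0, 0, 0]
Initial: VV[1]=[0, 0, 0]
Initial: VV[2]=[0, 0, 0]
Event 1: LOCAL 2: VV[2][2]++ -> VV[2]=[0, 0, 1]
Event 2: SEND 0->1: VV[0][0]++ -> VV[0]=[1, 0, 0], msg_vec=[1, 0, 0]; VV[1]=max(VV[1],msg_vec) then VV[1][1]++ -> VV[1]=[1, 1, 0]
Event 3: LOCAL 2: VV[2][2]++ -> VV[2]=[0, 0, 2]
Event 4: LOCAL 0: VV[0][0]++ -> VV[0]=[2, 0, 0]
Event 5: SEND 1->0: VV[1][1]++ -> VV[1]=[1, 2, 0], msg_vec=[1, 2, 0]; VV[0]=max(VV[0],msg_vec) then VV[0][0]++ -> VV[0]=[3, 2, 0]
Event 6: SEND 1->2: VV[1][1]++ -> VV[1]=[1, 3, 0], msg_vec=[1, 3, 0]; VV[2]=max(VV[2],msg_vec) then VV[2][2]++ -> VV[2]=[1, 3, 3]
Event 7: LOCAL 0: VV[0][0]++ -> VV[0]=[4, 2, 0]
Event 8: LOCAL 2: VV[2][2]++ -> VV[2]=[1, 3, 4]
Event 9: LOCAL 1: VV[1][1]++ -> VV[1]=[1, 4, 0]
Event 10: SEND 0->1: VV[0][0]++ -> VV[0]=[5, 2, 0], msg_vec=[5, 2, 0]; VV[1]=max(VV[1],msg_vec) then VV[1][1]++ -> VV[1]=[5, 5, 0]
Event 4 stamp: [2, 0, 0]
Event 6 stamp: [1, 3, 0]
[2, 0, 0] <= [1, 3, 0]? False. Equal? False. Happens-before: False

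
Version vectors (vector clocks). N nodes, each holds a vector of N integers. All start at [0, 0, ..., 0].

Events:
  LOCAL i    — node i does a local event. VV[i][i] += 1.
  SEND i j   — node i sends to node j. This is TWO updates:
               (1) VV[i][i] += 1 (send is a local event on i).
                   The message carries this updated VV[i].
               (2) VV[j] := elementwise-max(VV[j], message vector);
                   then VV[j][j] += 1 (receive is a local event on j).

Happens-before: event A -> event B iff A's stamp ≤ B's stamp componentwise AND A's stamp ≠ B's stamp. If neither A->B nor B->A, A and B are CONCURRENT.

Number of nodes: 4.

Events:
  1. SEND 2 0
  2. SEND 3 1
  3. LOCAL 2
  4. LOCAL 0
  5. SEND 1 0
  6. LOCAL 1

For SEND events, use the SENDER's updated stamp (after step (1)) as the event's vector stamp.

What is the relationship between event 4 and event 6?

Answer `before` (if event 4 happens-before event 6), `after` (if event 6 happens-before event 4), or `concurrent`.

Answer: concurrent

Derivation:
Initial: VV[0]=[0, 0, 0, 0]
Initial: VV[1]=[0, 0, 0, 0]
Initial: VV[2]=[0, 0, 0, 0]
Initial: VV[3]=[0, 0, 0, 0]
Event 1: SEND 2->0: VV[2][2]++ -> VV[2]=[0, 0, 1, 0], msg_vec=[0, 0, 1, 0]; VV[0]=max(VV[0],msg_vec) then VV[0][0]++ -> VV[0]=[1, 0, 1, 0]
Event 2: SEND 3->1: VV[3][3]++ -> VV[3]=[0, 0, 0, 1], msg_vec=[0, 0, 0, 1]; VV[1]=max(VV[1],msg_vec) then VV[1][1]++ -> VV[1]=[0, 1, 0, 1]
Event 3: LOCAL 2: VV[2][2]++ -> VV[2]=[0, 0, 2, 0]
Event 4: LOCAL 0: VV[0][0]++ -> VV[0]=[2, 0, 1, 0]
Event 5: SEND 1->0: VV[1][1]++ -> VV[1]=[0, 2, 0, 1], msg_vec=[0, 2, 0, 1]; VV[0]=max(VV[0],msg_vec) then VV[0][0]++ -> VV[0]=[3, 2, 1, 1]
Event 6: LOCAL 1: VV[1][1]++ -> VV[1]=[0, 3, 0, 1]
Event 4 stamp: [2, 0, 1, 0]
Event 6 stamp: [0, 3, 0, 1]
[2, 0, 1, 0] <= [0, 3, 0, 1]? False
[0, 3, 0, 1] <= [2, 0, 1, 0]? False
Relation: concurrent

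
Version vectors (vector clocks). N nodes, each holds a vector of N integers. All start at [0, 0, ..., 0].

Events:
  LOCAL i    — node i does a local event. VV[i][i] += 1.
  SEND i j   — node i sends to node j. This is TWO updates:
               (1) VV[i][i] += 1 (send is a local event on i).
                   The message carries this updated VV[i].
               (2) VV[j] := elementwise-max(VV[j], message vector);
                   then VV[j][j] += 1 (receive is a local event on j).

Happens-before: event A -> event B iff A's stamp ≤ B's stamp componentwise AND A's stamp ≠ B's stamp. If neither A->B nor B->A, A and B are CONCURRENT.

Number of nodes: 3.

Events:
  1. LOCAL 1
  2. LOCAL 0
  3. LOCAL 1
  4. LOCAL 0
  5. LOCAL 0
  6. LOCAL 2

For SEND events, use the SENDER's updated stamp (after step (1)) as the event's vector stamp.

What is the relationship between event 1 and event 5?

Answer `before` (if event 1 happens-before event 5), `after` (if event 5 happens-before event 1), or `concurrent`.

Initial: VV[0]=[0, 0, 0]
Initial: VV[1]=[0, 0, 0]
Initial: VV[2]=[0, 0, 0]
Event 1: LOCAL 1: VV[1][1]++ -> VV[1]=[0, 1, 0]
Event 2: LOCAL 0: VV[0][0]++ -> VV[0]=[1, 0, 0]
Event 3: LOCAL 1: VV[1][1]++ -> VV[1]=[0, 2, 0]
Event 4: LOCAL 0: VV[0][0]++ -> VV[0]=[2, 0, 0]
Event 5: LOCAL 0: VV[0][0]++ -> VV[0]=[3, 0, 0]
Event 6: LOCAL 2: VV[2][2]++ -> VV[2]=[0, 0, 1]
Event 1 stamp: [0, 1, 0]
Event 5 stamp: [3, 0, 0]
[0, 1, 0] <= [3, 0, 0]? False
[3, 0, 0] <= [0, 1, 0]? False
Relation: concurrent

Answer: concurrent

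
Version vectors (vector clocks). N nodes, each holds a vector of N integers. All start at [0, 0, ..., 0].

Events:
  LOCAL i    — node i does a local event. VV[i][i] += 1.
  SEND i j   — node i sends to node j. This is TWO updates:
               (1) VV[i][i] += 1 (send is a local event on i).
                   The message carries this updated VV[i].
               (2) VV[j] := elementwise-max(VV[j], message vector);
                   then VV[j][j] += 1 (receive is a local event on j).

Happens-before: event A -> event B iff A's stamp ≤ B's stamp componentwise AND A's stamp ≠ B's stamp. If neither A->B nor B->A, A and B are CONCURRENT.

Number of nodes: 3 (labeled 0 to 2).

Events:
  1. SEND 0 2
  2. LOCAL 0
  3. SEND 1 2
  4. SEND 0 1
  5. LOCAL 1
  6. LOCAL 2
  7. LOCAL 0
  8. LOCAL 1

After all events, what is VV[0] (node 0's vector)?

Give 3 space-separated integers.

Initial: VV[0]=[0, 0, 0]
Initial: VV[1]=[0, 0, 0]
Initial: VV[2]=[0, 0, 0]
Event 1: SEND 0->2: VV[0][0]++ -> VV[0]=[1, 0, 0], msg_vec=[1, 0, 0]; VV[2]=max(VV[2],msg_vec) then VV[2][2]++ -> VV[2]=[1, 0, 1]
Event 2: LOCAL 0: VV[0][0]++ -> VV[0]=[2, 0, 0]
Event 3: SEND 1->2: VV[1][1]++ -> VV[1]=[0, 1, 0], msg_vec=[0, 1, 0]; VV[2]=max(VV[2],msg_vec) then VV[2][2]++ -> VV[2]=[1, 1, 2]
Event 4: SEND 0->1: VV[0][0]++ -> VV[0]=[3, 0, 0], msg_vec=[3, 0, 0]; VV[1]=max(VV[1],msg_vec) then VV[1][1]++ -> VV[1]=[3, 2, 0]
Event 5: LOCAL 1: VV[1][1]++ -> VV[1]=[3, 3, 0]
Event 6: LOCAL 2: VV[2][2]++ -> VV[2]=[1, 1, 3]
Event 7: LOCAL 0: VV[0][0]++ -> VV[0]=[4, 0, 0]
Event 8: LOCAL 1: VV[1][1]++ -> VV[1]=[3, 4, 0]
Final vectors: VV[0]=[4, 0, 0]; VV[1]=[3, 4, 0]; VV[2]=[1, 1, 3]

Answer: 4 0 0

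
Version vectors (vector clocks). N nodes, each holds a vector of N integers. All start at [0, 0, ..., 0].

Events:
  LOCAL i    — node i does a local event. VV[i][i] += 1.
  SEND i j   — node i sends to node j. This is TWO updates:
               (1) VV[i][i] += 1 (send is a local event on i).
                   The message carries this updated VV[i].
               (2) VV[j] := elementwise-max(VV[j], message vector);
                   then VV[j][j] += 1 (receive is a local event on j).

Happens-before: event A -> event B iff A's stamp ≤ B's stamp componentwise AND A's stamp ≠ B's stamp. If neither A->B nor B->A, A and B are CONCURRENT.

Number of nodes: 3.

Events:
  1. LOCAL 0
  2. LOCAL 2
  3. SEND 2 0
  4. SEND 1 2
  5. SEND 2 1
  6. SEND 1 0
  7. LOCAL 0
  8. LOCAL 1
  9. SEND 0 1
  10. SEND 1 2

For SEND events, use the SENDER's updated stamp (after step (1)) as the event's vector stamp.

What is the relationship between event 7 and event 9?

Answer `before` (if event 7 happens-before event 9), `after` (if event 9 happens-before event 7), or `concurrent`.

Answer: before

Derivation:
Initial: VV[0]=[0, 0, 0]
Initial: VV[1]=[0, 0, 0]
Initial: VV[2]=[0, 0, 0]
Event 1: LOCAL 0: VV[0][0]++ -> VV[0]=[1, 0, 0]
Event 2: LOCAL 2: VV[2][2]++ -> VV[2]=[0, 0, 1]
Event 3: SEND 2->0: VV[2][2]++ -> VV[2]=[0, 0, 2], msg_vec=[0, 0, 2]; VV[0]=max(VV[0],msg_vec) then VV[0][0]++ -> VV[0]=[2, 0, 2]
Event 4: SEND 1->2: VV[1][1]++ -> VV[1]=[0, 1, 0], msg_vec=[0, 1, 0]; VV[2]=max(VV[2],msg_vec) then VV[2][2]++ -> VV[2]=[0, 1, 3]
Event 5: SEND 2->1: VV[2][2]++ -> VV[2]=[0, 1, 4], msg_vec=[0, 1, 4]; VV[1]=max(VV[1],msg_vec) then VV[1][1]++ -> VV[1]=[0, 2, 4]
Event 6: SEND 1->0: VV[1][1]++ -> VV[1]=[0, 3, 4], msg_vec=[0, 3, 4]; VV[0]=max(VV[0],msg_vec) then VV[0][0]++ -> VV[0]=[3, 3, 4]
Event 7: LOCAL 0: VV[0][0]++ -> VV[0]=[4, 3, 4]
Event 8: LOCAL 1: VV[1][1]++ -> VV[1]=[0, 4, 4]
Event 9: SEND 0->1: VV[0][0]++ -> VV[0]=[5, 3, 4], msg_vec=[5, 3, 4]; VV[1]=max(VV[1],msg_vec) then VV[1][1]++ -> VV[1]=[5, 5, 4]
Event 10: SEND 1->2: VV[1][1]++ -> VV[1]=[5, 6, 4], msg_vec=[5, 6, 4]; VV[2]=max(VV[2],msg_vec) then VV[2][2]++ -> VV[2]=[5, 6, 5]
Event 7 stamp: [4, 3, 4]
Event 9 stamp: [5, 3, 4]
[4, 3, 4] <= [5, 3, 4]? True
[5, 3, 4] <= [4, 3, 4]? False
Relation: before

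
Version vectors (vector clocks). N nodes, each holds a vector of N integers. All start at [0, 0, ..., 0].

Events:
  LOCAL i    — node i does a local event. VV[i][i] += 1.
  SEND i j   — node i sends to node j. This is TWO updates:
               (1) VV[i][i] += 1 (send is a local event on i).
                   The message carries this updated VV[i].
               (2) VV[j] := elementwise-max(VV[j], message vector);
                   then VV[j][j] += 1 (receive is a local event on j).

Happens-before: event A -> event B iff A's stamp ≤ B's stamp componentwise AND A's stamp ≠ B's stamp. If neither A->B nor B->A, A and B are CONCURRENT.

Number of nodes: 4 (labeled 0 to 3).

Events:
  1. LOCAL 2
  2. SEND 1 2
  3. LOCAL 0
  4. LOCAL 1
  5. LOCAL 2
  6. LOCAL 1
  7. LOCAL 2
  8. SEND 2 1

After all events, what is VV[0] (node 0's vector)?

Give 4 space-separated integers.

Initial: VV[0]=[0, 0, 0, 0]
Initial: VV[1]=[0, 0, 0, 0]
Initial: VV[2]=[0, 0, 0, 0]
Initial: VV[3]=[0, 0, 0, 0]
Event 1: LOCAL 2: VV[2][2]++ -> VV[2]=[0, 0, 1, 0]
Event 2: SEND 1->2: VV[1][1]++ -> VV[1]=[0, 1, 0, 0], msg_vec=[0, 1, 0, 0]; VV[2]=max(VV[2],msg_vec) then VV[2][2]++ -> VV[2]=[0, 1, 2, 0]
Event 3: LOCAL 0: VV[0][0]++ -> VV[0]=[1, 0, 0, 0]
Event 4: LOCAL 1: VV[1][1]++ -> VV[1]=[0, 2, 0, 0]
Event 5: LOCAL 2: VV[2][2]++ -> VV[2]=[0, 1, 3, 0]
Event 6: LOCAL 1: VV[1][1]++ -> VV[1]=[0, 3, 0, 0]
Event 7: LOCAL 2: VV[2][2]++ -> VV[2]=[0, 1, 4, 0]
Event 8: SEND 2->1: VV[2][2]++ -> VV[2]=[0, 1, 5, 0], msg_vec=[0, 1, 5, 0]; VV[1]=max(VV[1],msg_vec) then VV[1][1]++ -> VV[1]=[0, 4, 5, 0]
Final vectors: VV[0]=[1, 0, 0, 0]; VV[1]=[0, 4, 5, 0]; VV[2]=[0, 1, 5, 0]; VV[3]=[0, 0, 0, 0]

Answer: 1 0 0 0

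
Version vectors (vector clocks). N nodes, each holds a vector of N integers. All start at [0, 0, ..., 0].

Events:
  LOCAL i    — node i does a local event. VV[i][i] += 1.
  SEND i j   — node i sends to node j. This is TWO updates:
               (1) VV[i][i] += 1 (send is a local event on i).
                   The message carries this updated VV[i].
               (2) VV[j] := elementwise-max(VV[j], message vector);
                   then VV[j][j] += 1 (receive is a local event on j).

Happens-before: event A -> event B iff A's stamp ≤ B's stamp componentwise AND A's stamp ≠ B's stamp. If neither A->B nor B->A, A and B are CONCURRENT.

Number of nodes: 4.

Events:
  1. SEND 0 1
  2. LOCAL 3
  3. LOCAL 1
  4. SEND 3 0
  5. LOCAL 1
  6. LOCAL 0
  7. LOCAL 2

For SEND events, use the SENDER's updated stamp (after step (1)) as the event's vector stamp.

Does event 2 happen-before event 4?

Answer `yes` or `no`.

Initial: VV[0]=[0, 0, 0, 0]
Initial: VV[1]=[0, 0, 0, 0]
Initial: VV[2]=[0, 0, 0, 0]
Initial: VV[3]=[0, 0, 0, 0]
Event 1: SEND 0->1: VV[0][0]++ -> VV[0]=[1, 0, 0, 0], msg_vec=[1, 0, 0, 0]; VV[1]=max(VV[1],msg_vec) then VV[1][1]++ -> VV[1]=[1, 1, 0, 0]
Event 2: LOCAL 3: VV[3][3]++ -> VV[3]=[0, 0, 0, 1]
Event 3: LOCAL 1: VV[1][1]++ -> VV[1]=[1, 2, 0, 0]
Event 4: SEND 3->0: VV[3][3]++ -> VV[3]=[0, 0, 0, 2], msg_vec=[0, 0, 0, 2]; VV[0]=max(VV[0],msg_vec) then VV[0][0]++ -> VV[0]=[2, 0, 0, 2]
Event 5: LOCAL 1: VV[1][1]++ -> VV[1]=[1, 3, 0, 0]
Event 6: LOCAL 0: VV[0][0]++ -> VV[0]=[3, 0, 0, 2]
Event 7: LOCAL 2: VV[2][2]++ -> VV[2]=[0, 0, 1, 0]
Event 2 stamp: [0, 0, 0, 1]
Event 4 stamp: [0, 0, 0, 2]
[0, 0, 0, 1] <= [0, 0, 0, 2]? True. Equal? False. Happens-before: True

Answer: yes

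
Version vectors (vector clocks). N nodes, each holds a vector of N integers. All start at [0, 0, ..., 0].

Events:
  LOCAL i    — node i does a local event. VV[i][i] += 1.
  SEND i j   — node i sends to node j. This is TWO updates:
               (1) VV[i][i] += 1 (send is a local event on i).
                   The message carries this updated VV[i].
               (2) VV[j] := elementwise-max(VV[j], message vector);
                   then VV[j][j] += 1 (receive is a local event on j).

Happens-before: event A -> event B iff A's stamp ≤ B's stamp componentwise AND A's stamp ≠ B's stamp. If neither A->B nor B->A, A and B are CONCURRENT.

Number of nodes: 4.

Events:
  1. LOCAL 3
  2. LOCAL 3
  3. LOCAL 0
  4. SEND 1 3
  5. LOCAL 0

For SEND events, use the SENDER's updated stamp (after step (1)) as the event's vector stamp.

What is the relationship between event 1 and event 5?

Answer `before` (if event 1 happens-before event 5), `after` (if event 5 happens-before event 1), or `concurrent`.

Initial: VV[0]=[0, 0, 0, 0]
Initial: VV[1]=[0, 0, 0, 0]
Initial: VV[2]=[0, 0, 0, 0]
Initial: VV[3]=[0, 0, 0, 0]
Event 1: LOCAL 3: VV[3][3]++ -> VV[3]=[0, 0, 0, 1]
Event 2: LOCAL 3: VV[3][3]++ -> VV[3]=[0, 0, 0, 2]
Event 3: LOCAL 0: VV[0][0]++ -> VV[0]=[1, 0, 0, 0]
Event 4: SEND 1->3: VV[1][1]++ -> VV[1]=[0, 1, 0, 0], msg_vec=[0, 1, 0, 0]; VV[3]=max(VV[3],msg_vec) then VV[3][3]++ -> VV[3]=[0, 1, 0, 3]
Event 5: LOCAL 0: VV[0][0]++ -> VV[0]=[2, 0, 0, 0]
Event 1 stamp: [0, 0, 0, 1]
Event 5 stamp: [2, 0, 0, 0]
[0, 0, 0, 1] <= [2, 0, 0, 0]? False
[2, 0, 0, 0] <= [0, 0, 0, 1]? False
Relation: concurrent

Answer: concurrent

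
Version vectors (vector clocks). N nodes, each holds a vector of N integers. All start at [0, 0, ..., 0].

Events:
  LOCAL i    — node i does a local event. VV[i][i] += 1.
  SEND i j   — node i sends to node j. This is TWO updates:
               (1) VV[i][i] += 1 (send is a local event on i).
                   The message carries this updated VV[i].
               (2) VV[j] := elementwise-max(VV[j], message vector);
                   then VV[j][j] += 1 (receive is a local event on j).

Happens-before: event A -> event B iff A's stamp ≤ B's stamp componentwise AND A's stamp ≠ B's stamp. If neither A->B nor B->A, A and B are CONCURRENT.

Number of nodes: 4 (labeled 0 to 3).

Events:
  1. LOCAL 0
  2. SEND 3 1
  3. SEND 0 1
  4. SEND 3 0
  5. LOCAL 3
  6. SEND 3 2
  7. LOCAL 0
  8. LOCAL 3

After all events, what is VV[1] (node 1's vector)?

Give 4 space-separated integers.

Answer: 2 2 0 1

Derivation:
Initial: VV[0]=[0, 0, 0, 0]
Initial: VV[1]=[0, 0, 0, 0]
Initial: VV[2]=[0, 0, 0, 0]
Initial: VV[3]=[0, 0, 0, 0]
Event 1: LOCAL 0: VV[0][0]++ -> VV[0]=[1, 0, 0, 0]
Event 2: SEND 3->1: VV[3][3]++ -> VV[3]=[0, 0, 0, 1], msg_vec=[0, 0, 0, 1]; VV[1]=max(VV[1],msg_vec) then VV[1][1]++ -> VV[1]=[0, 1, 0, 1]
Event 3: SEND 0->1: VV[0][0]++ -> VV[0]=[2, 0, 0, 0], msg_vec=[2, 0, 0, 0]; VV[1]=max(VV[1],msg_vec) then VV[1][1]++ -> VV[1]=[2, 2, 0, 1]
Event 4: SEND 3->0: VV[3][3]++ -> VV[3]=[0, 0, 0, 2], msg_vec=[0, 0, 0, 2]; VV[0]=max(VV[0],msg_vec) then VV[0][0]++ -> VV[0]=[3, 0, 0, 2]
Event 5: LOCAL 3: VV[3][3]++ -> VV[3]=[0, 0, 0, 3]
Event 6: SEND 3->2: VV[3][3]++ -> VV[3]=[0, 0, 0, 4], msg_vec=[0, 0, 0, 4]; VV[2]=max(VV[2],msg_vec) then VV[2][2]++ -> VV[2]=[0, 0, 1, 4]
Event 7: LOCAL 0: VV[0][0]++ -> VV[0]=[4, 0, 0, 2]
Event 8: LOCAL 3: VV[3][3]++ -> VV[3]=[0, 0, 0, 5]
Final vectors: VV[0]=[4, 0, 0, 2]; VV[1]=[2, 2, 0, 1]; VV[2]=[0, 0, 1, 4]; VV[3]=[0, 0, 0, 5]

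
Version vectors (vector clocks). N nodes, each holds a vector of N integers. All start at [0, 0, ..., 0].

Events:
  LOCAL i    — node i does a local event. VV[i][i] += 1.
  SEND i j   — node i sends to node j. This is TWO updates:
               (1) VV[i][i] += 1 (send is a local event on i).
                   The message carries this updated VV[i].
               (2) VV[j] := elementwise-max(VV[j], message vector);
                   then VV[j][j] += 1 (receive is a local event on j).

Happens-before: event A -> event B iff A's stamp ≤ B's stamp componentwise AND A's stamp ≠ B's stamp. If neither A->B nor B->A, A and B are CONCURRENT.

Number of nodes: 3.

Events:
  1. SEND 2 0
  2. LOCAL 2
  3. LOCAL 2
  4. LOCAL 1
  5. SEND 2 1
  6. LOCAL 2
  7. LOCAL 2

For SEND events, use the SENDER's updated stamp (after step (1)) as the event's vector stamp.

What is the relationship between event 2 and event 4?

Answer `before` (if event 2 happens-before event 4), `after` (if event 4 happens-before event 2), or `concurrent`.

Answer: concurrent

Derivation:
Initial: VV[0]=[0, 0, 0]
Initial: VV[1]=[0, 0, 0]
Initial: VV[2]=[0, 0, 0]
Event 1: SEND 2->0: VV[2][2]++ -> VV[2]=[0, 0, 1], msg_vec=[0, 0, 1]; VV[0]=max(VV[0],msg_vec) then VV[0][0]++ -> VV[0]=[1, 0, 1]
Event 2: LOCAL 2: VV[2][2]++ -> VV[2]=[0, 0, 2]
Event 3: LOCAL 2: VV[2][2]++ -> VV[2]=[0, 0, 3]
Event 4: LOCAL 1: VV[1][1]++ -> VV[1]=[0, 1, 0]
Event 5: SEND 2->1: VV[2][2]++ -> VV[2]=[0, 0, 4], msg_vec=[0, 0, 4]; VV[1]=max(VV[1],msg_vec) then VV[1][1]++ -> VV[1]=[0, 2, 4]
Event 6: LOCAL 2: VV[2][2]++ -> VV[2]=[0, 0, 5]
Event 7: LOCAL 2: VV[2][2]++ -> VV[2]=[0, 0, 6]
Event 2 stamp: [0, 0, 2]
Event 4 stamp: [0, 1, 0]
[0, 0, 2] <= [0, 1, 0]? False
[0, 1, 0] <= [0, 0, 2]? False
Relation: concurrent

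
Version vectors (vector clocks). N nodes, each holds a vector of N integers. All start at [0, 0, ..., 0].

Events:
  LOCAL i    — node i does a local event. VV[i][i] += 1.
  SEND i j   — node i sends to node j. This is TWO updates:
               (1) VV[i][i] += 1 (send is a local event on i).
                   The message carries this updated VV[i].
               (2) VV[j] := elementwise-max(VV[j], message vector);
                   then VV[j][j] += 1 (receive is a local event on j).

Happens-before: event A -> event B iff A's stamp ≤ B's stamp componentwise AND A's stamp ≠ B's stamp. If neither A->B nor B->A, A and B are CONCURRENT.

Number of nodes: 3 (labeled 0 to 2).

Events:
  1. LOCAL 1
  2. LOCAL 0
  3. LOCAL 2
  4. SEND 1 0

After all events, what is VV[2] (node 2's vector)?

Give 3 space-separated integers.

Initial: VV[0]=[0, 0, 0]
Initial: VV[1]=[0, 0, 0]
Initial: VV[2]=[0, 0, 0]
Event 1: LOCAL 1: VV[1][1]++ -> VV[1]=[0, 1, 0]
Event 2: LOCAL 0: VV[0][0]++ -> VV[0]=[1, 0, 0]
Event 3: LOCAL 2: VV[2][2]++ -> VV[2]=[0, 0, 1]
Event 4: SEND 1->0: VV[1][1]++ -> VV[1]=[0, 2, 0], msg_vec=[0, 2, 0]; VV[0]=max(VV[0],msg_vec) then VV[0][0]++ -> VV[0]=[2, 2, 0]
Final vectors: VV[0]=[2, 2, 0]; VV[1]=[0, 2, 0]; VV[2]=[0, 0, 1]

Answer: 0 0 1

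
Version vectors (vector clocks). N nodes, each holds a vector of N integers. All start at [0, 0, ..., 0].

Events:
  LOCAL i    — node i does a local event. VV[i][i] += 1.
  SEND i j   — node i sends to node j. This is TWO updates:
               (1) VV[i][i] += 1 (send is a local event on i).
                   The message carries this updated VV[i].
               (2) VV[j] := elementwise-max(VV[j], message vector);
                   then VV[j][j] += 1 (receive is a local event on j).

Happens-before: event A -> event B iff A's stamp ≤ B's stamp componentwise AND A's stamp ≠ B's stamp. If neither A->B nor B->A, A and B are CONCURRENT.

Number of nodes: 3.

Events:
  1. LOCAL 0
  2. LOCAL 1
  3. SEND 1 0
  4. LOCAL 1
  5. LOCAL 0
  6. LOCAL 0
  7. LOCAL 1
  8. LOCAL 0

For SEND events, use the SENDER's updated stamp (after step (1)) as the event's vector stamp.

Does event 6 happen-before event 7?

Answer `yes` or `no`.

Answer: no

Derivation:
Initial: VV[0]=[0, 0, 0]
Initial: VV[1]=[0, 0, 0]
Initial: VV[2]=[0, 0, 0]
Event 1: LOCAL 0: VV[0][0]++ -> VV[0]=[1, 0, 0]
Event 2: LOCAL 1: VV[1][1]++ -> VV[1]=[0, 1, 0]
Event 3: SEND 1->0: VV[1][1]++ -> VV[1]=[0, 2, 0], msg_vec=[0, 2, 0]; VV[0]=max(VV[0],msg_vec) then VV[0][0]++ -> VV[0]=[2, 2, 0]
Event 4: LOCAL 1: VV[1][1]++ -> VV[1]=[0, 3, 0]
Event 5: LOCAL 0: VV[0][0]++ -> VV[0]=[3, 2, 0]
Event 6: LOCAL 0: VV[0][0]++ -> VV[0]=[4, 2, 0]
Event 7: LOCAL 1: VV[1][1]++ -> VV[1]=[0, 4, 0]
Event 8: LOCAL 0: VV[0][0]++ -> VV[0]=[5, 2, 0]
Event 6 stamp: [4, 2, 0]
Event 7 stamp: [0, 4, 0]
[4, 2, 0] <= [0, 4, 0]? False. Equal? False. Happens-before: False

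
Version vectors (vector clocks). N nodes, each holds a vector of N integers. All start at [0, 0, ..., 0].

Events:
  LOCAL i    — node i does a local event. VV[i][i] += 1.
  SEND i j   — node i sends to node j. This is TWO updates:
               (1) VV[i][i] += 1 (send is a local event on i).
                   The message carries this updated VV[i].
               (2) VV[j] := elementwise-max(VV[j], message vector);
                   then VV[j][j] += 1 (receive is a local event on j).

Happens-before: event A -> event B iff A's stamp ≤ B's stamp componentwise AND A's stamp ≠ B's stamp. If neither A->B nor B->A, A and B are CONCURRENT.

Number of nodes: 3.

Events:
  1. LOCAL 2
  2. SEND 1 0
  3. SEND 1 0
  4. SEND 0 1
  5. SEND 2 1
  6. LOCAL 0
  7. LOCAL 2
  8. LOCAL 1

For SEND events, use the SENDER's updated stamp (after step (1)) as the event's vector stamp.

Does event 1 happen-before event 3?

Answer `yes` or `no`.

Answer: no

Derivation:
Initial: VV[0]=[0, 0, 0]
Initial: VV[1]=[0, 0, 0]
Initial: VV[2]=[0, 0, 0]
Event 1: LOCAL 2: VV[2][2]++ -> VV[2]=[0, 0, 1]
Event 2: SEND 1->0: VV[1][1]++ -> VV[1]=[0, 1, 0], msg_vec=[0, 1, 0]; VV[0]=max(VV[0],msg_vec) then VV[0][0]++ -> VV[0]=[1, 1, 0]
Event 3: SEND 1->0: VV[1][1]++ -> VV[1]=[0, 2, 0], msg_vec=[0, 2, 0]; VV[0]=max(VV[0],msg_vec) then VV[0][0]++ -> VV[0]=[2, 2, 0]
Event 4: SEND 0->1: VV[0][0]++ -> VV[0]=[3, 2, 0], msg_vec=[3, 2, 0]; VV[1]=max(VV[1],msg_vec) then VV[1][1]++ -> VV[1]=[3, 3, 0]
Event 5: SEND 2->1: VV[2][2]++ -> VV[2]=[0, 0, 2], msg_vec=[0, 0, 2]; VV[1]=max(VV[1],msg_vec) then VV[1][1]++ -> VV[1]=[3, 4, 2]
Event 6: LOCAL 0: VV[0][0]++ -> VV[0]=[4, 2, 0]
Event 7: LOCAL 2: VV[2][2]++ -> VV[2]=[0, 0, 3]
Event 8: LOCAL 1: VV[1][1]++ -> VV[1]=[3, 5, 2]
Event 1 stamp: [0, 0, 1]
Event 3 stamp: [0, 2, 0]
[0, 0, 1] <= [0, 2, 0]? False. Equal? False. Happens-before: False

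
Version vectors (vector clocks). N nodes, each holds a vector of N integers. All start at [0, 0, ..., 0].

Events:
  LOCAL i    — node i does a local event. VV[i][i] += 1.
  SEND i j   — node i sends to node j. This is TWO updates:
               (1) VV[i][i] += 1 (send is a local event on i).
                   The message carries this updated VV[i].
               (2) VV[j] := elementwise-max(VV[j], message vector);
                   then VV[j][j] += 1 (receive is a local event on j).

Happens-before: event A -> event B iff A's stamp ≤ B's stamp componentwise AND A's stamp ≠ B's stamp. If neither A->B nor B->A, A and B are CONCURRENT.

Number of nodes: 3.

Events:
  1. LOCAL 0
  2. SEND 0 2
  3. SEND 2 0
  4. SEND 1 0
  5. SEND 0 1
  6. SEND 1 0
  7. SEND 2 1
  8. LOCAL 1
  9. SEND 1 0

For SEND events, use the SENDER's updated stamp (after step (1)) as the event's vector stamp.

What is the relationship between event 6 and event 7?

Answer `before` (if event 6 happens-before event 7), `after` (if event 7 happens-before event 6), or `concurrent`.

Initial: VV[0]=[0, 0, 0]
Initial: VV[1]=[0, 0, 0]
Initial: VV[2]=[0, 0, 0]
Event 1: LOCAL 0: VV[0][0]++ -> VV[0]=[1, 0, 0]
Event 2: SEND 0->2: VV[0][0]++ -> VV[0]=[2, 0, 0], msg_vec=[2, 0, 0]; VV[2]=max(VV[2],msg_vec) then VV[2][2]++ -> VV[2]=[2, 0, 1]
Event 3: SEND 2->0: VV[2][2]++ -> VV[2]=[2, 0, 2], msg_vec=[2, 0, 2]; VV[0]=max(VV[0],msg_vec) then VV[0][0]++ -> VV[0]=[3, 0, 2]
Event 4: SEND 1->0: VV[1][1]++ -> VV[1]=[0, 1, 0], msg_vec=[0, 1, 0]; VV[0]=max(VV[0],msg_vec) then VV[0][0]++ -> VV[0]=[4, 1, 2]
Event 5: SEND 0->1: VV[0][0]++ -> VV[0]=[5, 1, 2], msg_vec=[5, 1, 2]; VV[1]=max(VV[1],msg_vec) then VV[1][1]++ -> VV[1]=[5, 2, 2]
Event 6: SEND 1->0: VV[1][1]++ -> VV[1]=[5, 3, 2], msg_vec=[5, 3, 2]; VV[0]=max(VV[0],msg_vec) then VV[0][0]++ -> VV[0]=[6, 3, 2]
Event 7: SEND 2->1: VV[2][2]++ -> VV[2]=[2, 0, 3], msg_vec=[2, 0, 3]; VV[1]=max(VV[1],msg_vec) then VV[1][1]++ -> VV[1]=[5, 4, 3]
Event 8: LOCAL 1: VV[1][1]++ -> VV[1]=[5, 5, 3]
Event 9: SEND 1->0: VV[1][1]++ -> VV[1]=[5, 6, 3], msg_vec=[5, 6, 3]; VV[0]=max(VV[0],msg_vec) then VV[0][0]++ -> VV[0]=[7, 6, 3]
Event 6 stamp: [5, 3, 2]
Event 7 stamp: [2, 0, 3]
[5, 3, 2] <= [2, 0, 3]? False
[2, 0, 3] <= [5, 3, 2]? False
Relation: concurrent

Answer: concurrent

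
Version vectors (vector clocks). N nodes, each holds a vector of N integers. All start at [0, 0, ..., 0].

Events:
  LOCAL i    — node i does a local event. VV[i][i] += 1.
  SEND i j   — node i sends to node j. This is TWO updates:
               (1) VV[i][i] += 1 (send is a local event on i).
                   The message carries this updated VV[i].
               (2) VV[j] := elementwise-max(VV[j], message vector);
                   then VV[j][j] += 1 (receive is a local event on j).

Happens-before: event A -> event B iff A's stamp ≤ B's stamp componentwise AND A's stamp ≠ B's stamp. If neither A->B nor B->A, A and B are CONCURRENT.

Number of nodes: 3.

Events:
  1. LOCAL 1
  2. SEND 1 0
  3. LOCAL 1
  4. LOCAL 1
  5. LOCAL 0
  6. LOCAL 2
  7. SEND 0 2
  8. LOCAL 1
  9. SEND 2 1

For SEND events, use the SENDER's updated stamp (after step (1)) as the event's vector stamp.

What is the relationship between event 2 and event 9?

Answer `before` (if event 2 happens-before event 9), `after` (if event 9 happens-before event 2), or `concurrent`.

Initial: VV[0]=[0, 0, 0]
Initial: VV[1]=[0, 0, 0]
Initial: VV[2]=[0, 0, 0]
Event 1: LOCAL 1: VV[1][1]++ -> VV[1]=[0, 1, 0]
Event 2: SEND 1->0: VV[1][1]++ -> VV[1]=[0, 2, 0], msg_vec=[0, 2, 0]; VV[0]=max(VV[0],msg_vec) then VV[0][0]++ -> VV[0]=[1, 2, 0]
Event 3: LOCAL 1: VV[1][1]++ -> VV[1]=[0, 3, 0]
Event 4: LOCAL 1: VV[1][1]++ -> VV[1]=[0, 4, 0]
Event 5: LOCAL 0: VV[0][0]++ -> VV[0]=[2, 2, 0]
Event 6: LOCAL 2: VV[2][2]++ -> VV[2]=[0, 0, 1]
Event 7: SEND 0->2: VV[0][0]++ -> VV[0]=[3, 2, 0], msg_vec=[3, 2, 0]; VV[2]=max(VV[2],msg_vec) then VV[2][2]++ -> VV[2]=[3, 2, 2]
Event 8: LOCAL 1: VV[1][1]++ -> VV[1]=[0, 5, 0]
Event 9: SEND 2->1: VV[2][2]++ -> VV[2]=[3, 2, 3], msg_vec=[3, 2, 3]; VV[1]=max(VV[1],msg_vec) then VV[1][1]++ -> VV[1]=[3, 6, 3]
Event 2 stamp: [0, 2, 0]
Event 9 stamp: [3, 2, 3]
[0, 2, 0] <= [3, 2, 3]? True
[3, 2, 3] <= [0, 2, 0]? False
Relation: before

Answer: before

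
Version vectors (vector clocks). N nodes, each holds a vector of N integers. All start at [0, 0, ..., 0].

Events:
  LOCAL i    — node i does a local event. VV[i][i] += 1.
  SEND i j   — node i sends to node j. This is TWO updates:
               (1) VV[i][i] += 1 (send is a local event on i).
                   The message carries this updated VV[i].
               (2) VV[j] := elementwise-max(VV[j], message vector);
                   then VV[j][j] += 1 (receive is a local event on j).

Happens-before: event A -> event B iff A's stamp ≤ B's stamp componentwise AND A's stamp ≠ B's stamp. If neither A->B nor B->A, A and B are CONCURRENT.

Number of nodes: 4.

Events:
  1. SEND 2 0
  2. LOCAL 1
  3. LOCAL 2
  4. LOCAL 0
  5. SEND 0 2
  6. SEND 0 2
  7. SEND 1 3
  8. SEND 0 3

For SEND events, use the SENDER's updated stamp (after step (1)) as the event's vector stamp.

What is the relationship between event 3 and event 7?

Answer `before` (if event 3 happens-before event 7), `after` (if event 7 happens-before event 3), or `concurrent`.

Answer: concurrent

Derivation:
Initial: VV[0]=[0, 0, 0, 0]
Initial: VV[1]=[0, 0, 0, 0]
Initial: VV[2]=[0, 0, 0, 0]
Initial: VV[3]=[0, 0, 0, 0]
Event 1: SEND 2->0: VV[2][2]++ -> VV[2]=[0, 0, 1, 0], msg_vec=[0, 0, 1, 0]; VV[0]=max(VV[0],msg_vec) then VV[0][0]++ -> VV[0]=[1, 0, 1, 0]
Event 2: LOCAL 1: VV[1][1]++ -> VV[1]=[0, 1, 0, 0]
Event 3: LOCAL 2: VV[2][2]++ -> VV[2]=[0, 0, 2, 0]
Event 4: LOCAL 0: VV[0][0]++ -> VV[0]=[2, 0, 1, 0]
Event 5: SEND 0->2: VV[0][0]++ -> VV[0]=[3, 0, 1, 0], msg_vec=[3, 0, 1, 0]; VV[2]=max(VV[2],msg_vec) then VV[2][2]++ -> VV[2]=[3, 0, 3, 0]
Event 6: SEND 0->2: VV[0][0]++ -> VV[0]=[4, 0, 1, 0], msg_vec=[4, 0, 1, 0]; VV[2]=max(VV[2],msg_vec) then VV[2][2]++ -> VV[2]=[4, 0, 4, 0]
Event 7: SEND 1->3: VV[1][1]++ -> VV[1]=[0, 2, 0, 0], msg_vec=[0, 2, 0, 0]; VV[3]=max(VV[3],msg_vec) then VV[3][3]++ -> VV[3]=[0, 2, 0, 1]
Event 8: SEND 0->3: VV[0][0]++ -> VV[0]=[5, 0, 1, 0], msg_vec=[5, 0, 1, 0]; VV[3]=max(VV[3],msg_vec) then VV[3][3]++ -> VV[3]=[5, 2, 1, 2]
Event 3 stamp: [0, 0, 2, 0]
Event 7 stamp: [0, 2, 0, 0]
[0, 0, 2, 0] <= [0, 2, 0, 0]? False
[0, 2, 0, 0] <= [0, 0, 2, 0]? False
Relation: concurrent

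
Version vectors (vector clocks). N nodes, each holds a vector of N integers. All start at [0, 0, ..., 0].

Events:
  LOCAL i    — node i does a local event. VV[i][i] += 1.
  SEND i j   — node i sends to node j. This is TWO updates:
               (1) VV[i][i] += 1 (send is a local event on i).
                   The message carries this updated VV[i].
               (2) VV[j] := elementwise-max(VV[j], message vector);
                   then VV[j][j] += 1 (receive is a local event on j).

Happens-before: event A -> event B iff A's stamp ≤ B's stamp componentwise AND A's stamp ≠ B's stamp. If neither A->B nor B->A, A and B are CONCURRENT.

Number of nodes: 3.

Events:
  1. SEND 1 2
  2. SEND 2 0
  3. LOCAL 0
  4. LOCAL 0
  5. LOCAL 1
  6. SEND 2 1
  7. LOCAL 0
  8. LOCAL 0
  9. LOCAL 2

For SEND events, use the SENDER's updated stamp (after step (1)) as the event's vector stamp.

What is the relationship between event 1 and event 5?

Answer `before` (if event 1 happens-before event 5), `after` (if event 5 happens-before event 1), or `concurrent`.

Initial: VV[0]=[0, 0, 0]
Initial: VV[1]=[0, 0, 0]
Initial: VV[2]=[0, 0, 0]
Event 1: SEND 1->2: VV[1][1]++ -> VV[1]=[0, 1, 0], msg_vec=[0, 1, 0]; VV[2]=max(VV[2],msg_vec) then VV[2][2]++ -> VV[2]=[0, 1, 1]
Event 2: SEND 2->0: VV[2][2]++ -> VV[2]=[0, 1, 2], msg_vec=[0, 1, 2]; VV[0]=max(VV[0],msg_vec) then VV[0][0]++ -> VV[0]=[1, 1, 2]
Event 3: LOCAL 0: VV[0][0]++ -> VV[0]=[2, 1, 2]
Event 4: LOCAL 0: VV[0][0]++ -> VV[0]=[3, 1, 2]
Event 5: LOCAL 1: VV[1][1]++ -> VV[1]=[0, 2, 0]
Event 6: SEND 2->1: VV[2][2]++ -> VV[2]=[0, 1, 3], msg_vec=[0, 1, 3]; VV[1]=max(VV[1],msg_vec) then VV[1][1]++ -> VV[1]=[0, 3, 3]
Event 7: LOCAL 0: VV[0][0]++ -> VV[0]=[4, 1, 2]
Event 8: LOCAL 0: VV[0][0]++ -> VV[0]=[5, 1, 2]
Event 9: LOCAL 2: VV[2][2]++ -> VV[2]=[0, 1, 4]
Event 1 stamp: [0, 1, 0]
Event 5 stamp: [0, 2, 0]
[0, 1, 0] <= [0, 2, 0]? True
[0, 2, 0] <= [0, 1, 0]? False
Relation: before

Answer: before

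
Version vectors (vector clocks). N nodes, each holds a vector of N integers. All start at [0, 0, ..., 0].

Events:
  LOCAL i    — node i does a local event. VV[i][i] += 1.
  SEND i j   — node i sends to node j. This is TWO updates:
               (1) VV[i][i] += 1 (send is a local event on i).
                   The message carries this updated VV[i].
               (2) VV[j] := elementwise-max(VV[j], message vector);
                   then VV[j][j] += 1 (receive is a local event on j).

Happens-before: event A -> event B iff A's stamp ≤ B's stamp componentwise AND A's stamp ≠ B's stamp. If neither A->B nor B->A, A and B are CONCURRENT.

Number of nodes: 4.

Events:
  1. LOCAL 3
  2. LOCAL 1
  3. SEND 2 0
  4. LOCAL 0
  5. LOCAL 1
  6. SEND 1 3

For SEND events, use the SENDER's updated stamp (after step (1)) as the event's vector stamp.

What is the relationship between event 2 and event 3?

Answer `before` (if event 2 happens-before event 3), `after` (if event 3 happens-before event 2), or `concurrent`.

Answer: concurrent

Derivation:
Initial: VV[0]=[0, 0, 0, 0]
Initial: VV[1]=[0, 0, 0, 0]
Initial: VV[2]=[0, 0, 0, 0]
Initial: VV[3]=[0, 0, 0, 0]
Event 1: LOCAL 3: VV[3][3]++ -> VV[3]=[0, 0, 0, 1]
Event 2: LOCAL 1: VV[1][1]++ -> VV[1]=[0, 1, 0, 0]
Event 3: SEND 2->0: VV[2][2]++ -> VV[2]=[0, 0, 1, 0], msg_vec=[0, 0, 1, 0]; VV[0]=max(VV[0],msg_vec) then VV[0][0]++ -> VV[0]=[1, 0, 1, 0]
Event 4: LOCAL 0: VV[0][0]++ -> VV[0]=[2, 0, 1, 0]
Event 5: LOCAL 1: VV[1][1]++ -> VV[1]=[0, 2, 0, 0]
Event 6: SEND 1->3: VV[1][1]++ -> VV[1]=[0, 3, 0, 0], msg_vec=[0, 3, 0, 0]; VV[3]=max(VV[3],msg_vec) then VV[3][3]++ -> VV[3]=[0, 3, 0, 2]
Event 2 stamp: [0, 1, 0, 0]
Event 3 stamp: [0, 0, 1, 0]
[0, 1, 0, 0] <= [0, 0, 1, 0]? False
[0, 0, 1, 0] <= [0, 1, 0, 0]? False
Relation: concurrent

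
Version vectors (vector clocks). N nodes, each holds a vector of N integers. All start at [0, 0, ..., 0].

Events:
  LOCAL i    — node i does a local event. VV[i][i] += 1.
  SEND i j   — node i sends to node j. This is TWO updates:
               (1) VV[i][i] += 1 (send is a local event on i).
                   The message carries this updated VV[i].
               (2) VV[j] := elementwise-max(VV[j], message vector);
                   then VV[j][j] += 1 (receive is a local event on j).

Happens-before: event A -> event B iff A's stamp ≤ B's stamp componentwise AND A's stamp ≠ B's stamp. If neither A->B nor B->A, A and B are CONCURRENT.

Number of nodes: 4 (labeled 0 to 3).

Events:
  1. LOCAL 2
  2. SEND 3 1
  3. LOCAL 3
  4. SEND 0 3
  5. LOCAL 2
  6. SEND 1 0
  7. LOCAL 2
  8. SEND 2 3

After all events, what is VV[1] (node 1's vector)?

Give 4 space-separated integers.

Initial: VV[0]=[0, 0, 0, 0]
Initial: VV[1]=[0, 0, 0, 0]
Initial: VV[2]=[0, 0, 0, 0]
Initial: VV[3]=[0, 0, 0, 0]
Event 1: LOCAL 2: VV[2][2]++ -> VV[2]=[0, 0, 1, 0]
Event 2: SEND 3->1: VV[3][3]++ -> VV[3]=[0, 0, 0, 1], msg_vec=[0, 0, 0, 1]; VV[1]=max(VV[1],msg_vec) then VV[1][1]++ -> VV[1]=[0, 1, 0, 1]
Event 3: LOCAL 3: VV[3][3]++ -> VV[3]=[0, 0, 0, 2]
Event 4: SEND 0->3: VV[0][0]++ -> VV[0]=[1, 0, 0, 0], msg_vec=[1, 0, 0, 0]; VV[3]=max(VV[3],msg_vec) then VV[3][3]++ -> VV[3]=[1, 0, 0, 3]
Event 5: LOCAL 2: VV[2][2]++ -> VV[2]=[0, 0, 2, 0]
Event 6: SEND 1->0: VV[1][1]++ -> VV[1]=[0, 2, 0, 1], msg_vec=[0, 2, 0, 1]; VV[0]=max(VV[0],msg_vec) then VV[0][0]++ -> VV[0]=[2, 2, 0, 1]
Event 7: LOCAL 2: VV[2][2]++ -> VV[2]=[0, 0, 3, 0]
Event 8: SEND 2->3: VV[2][2]++ -> VV[2]=[0, 0, 4, 0], msg_vec=[0, 0, 4, 0]; VV[3]=max(VV[3],msg_vec) then VV[3][3]++ -> VV[3]=[1, 0, 4, 4]
Final vectors: VV[0]=[2, 2, 0, 1]; VV[1]=[0, 2, 0, 1]; VV[2]=[0, 0, 4, 0]; VV[3]=[1, 0, 4, 4]

Answer: 0 2 0 1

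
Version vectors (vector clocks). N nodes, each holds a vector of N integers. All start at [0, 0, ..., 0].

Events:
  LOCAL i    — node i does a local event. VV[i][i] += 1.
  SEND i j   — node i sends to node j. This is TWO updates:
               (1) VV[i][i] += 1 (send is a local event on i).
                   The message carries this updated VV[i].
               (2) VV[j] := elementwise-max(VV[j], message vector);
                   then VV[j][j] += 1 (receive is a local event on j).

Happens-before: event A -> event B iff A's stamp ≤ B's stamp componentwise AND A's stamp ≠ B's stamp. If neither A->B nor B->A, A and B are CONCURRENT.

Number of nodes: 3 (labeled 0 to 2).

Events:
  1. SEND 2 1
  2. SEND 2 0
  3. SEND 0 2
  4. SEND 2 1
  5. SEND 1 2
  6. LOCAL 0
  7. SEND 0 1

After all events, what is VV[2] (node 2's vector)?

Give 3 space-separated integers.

Answer: 2 3 5

Derivation:
Initial: VV[0]=[0, 0, 0]
Initial: VV[1]=[0, 0, 0]
Initial: VV[2]=[0, 0, 0]
Event 1: SEND 2->1: VV[2][2]++ -> VV[2]=[0, 0, 1], msg_vec=[0, 0, 1]; VV[1]=max(VV[1],msg_vec) then VV[1][1]++ -> VV[1]=[0, 1, 1]
Event 2: SEND 2->0: VV[2][2]++ -> VV[2]=[0, 0, 2], msg_vec=[0, 0, 2]; VV[0]=max(VV[0],msg_vec) then VV[0][0]++ -> VV[0]=[1, 0, 2]
Event 3: SEND 0->2: VV[0][0]++ -> VV[0]=[2, 0, 2], msg_vec=[2, 0, 2]; VV[2]=max(VV[2],msg_vec) then VV[2][2]++ -> VV[2]=[2, 0, 3]
Event 4: SEND 2->1: VV[2][2]++ -> VV[2]=[2, 0, 4], msg_vec=[2, 0, 4]; VV[1]=max(VV[1],msg_vec) then VV[1][1]++ -> VV[1]=[2, 2, 4]
Event 5: SEND 1->2: VV[1][1]++ -> VV[1]=[2, 3, 4], msg_vec=[2, 3, 4]; VV[2]=max(VV[2],msg_vec) then VV[2][2]++ -> VV[2]=[2, 3, 5]
Event 6: LOCAL 0: VV[0][0]++ -> VV[0]=[3, 0, 2]
Event 7: SEND 0->1: VV[0][0]++ -> VV[0]=[4, 0, 2], msg_vec=[4, 0, 2]; VV[1]=max(VV[1],msg_vec) then VV[1][1]++ -> VV[1]=[4, 4, 4]
Final vectors: VV[0]=[4, 0, 2]; VV[1]=[4, 4, 4]; VV[2]=[2, 3, 5]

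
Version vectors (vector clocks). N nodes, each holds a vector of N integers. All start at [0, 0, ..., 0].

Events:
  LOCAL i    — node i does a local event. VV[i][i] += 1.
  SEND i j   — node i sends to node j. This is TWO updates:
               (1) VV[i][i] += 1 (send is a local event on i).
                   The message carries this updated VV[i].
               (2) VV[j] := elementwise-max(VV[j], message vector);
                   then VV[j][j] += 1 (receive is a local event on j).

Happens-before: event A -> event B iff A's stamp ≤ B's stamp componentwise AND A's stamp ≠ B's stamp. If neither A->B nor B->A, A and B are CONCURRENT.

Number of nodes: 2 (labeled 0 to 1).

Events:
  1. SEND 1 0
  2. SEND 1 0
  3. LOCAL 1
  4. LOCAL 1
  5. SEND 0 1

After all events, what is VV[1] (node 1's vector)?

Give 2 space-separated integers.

Initial: VV[0]=[0, 0]
Initial: VV[1]=[0, 0]
Event 1: SEND 1->0: VV[1][1]++ -> VV[1]=[0, 1], msg_vec=[0, 1]; VV[0]=max(VV[0],msg_vec) then VV[0][0]++ -> VV[0]=[1, 1]
Event 2: SEND 1->0: VV[1][1]++ -> VV[1]=[0, 2], msg_vec=[0, 2]; VV[0]=max(VV[0],msg_vec) then VV[0][0]++ -> VV[0]=[2, 2]
Event 3: LOCAL 1: VV[1][1]++ -> VV[1]=[0, 3]
Event 4: LOCAL 1: VV[1][1]++ -> VV[1]=[0, 4]
Event 5: SEND 0->1: VV[0][0]++ -> VV[0]=[3, 2], msg_vec=[3, 2]; VV[1]=max(VV[1],msg_vec) then VV[1][1]++ -> VV[1]=[3, 5]
Final vectors: VV[0]=[3, 2]; VV[1]=[3, 5]

Answer: 3 5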